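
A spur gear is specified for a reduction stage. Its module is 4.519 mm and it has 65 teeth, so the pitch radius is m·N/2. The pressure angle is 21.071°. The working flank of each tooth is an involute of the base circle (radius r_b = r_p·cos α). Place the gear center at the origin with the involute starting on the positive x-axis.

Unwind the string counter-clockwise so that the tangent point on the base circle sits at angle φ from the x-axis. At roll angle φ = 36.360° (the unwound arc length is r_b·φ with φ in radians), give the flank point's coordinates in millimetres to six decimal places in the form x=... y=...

x=161.926293 y=11.211436

pitch radius r_p = m·N/2 = 4.519·65/2 = 146.867500
base radius r_b = r_p·cos α = 146.867500·cos 21.071° = 137.047297
roll angle φ = 36.360° = 0.63460172 rad
x = r_b·(cos φ + φ·sin φ) = 137.047297·(0.80530789 + 0.63460172·0.59285682) = 161.926293
y = r_b·(sin φ − φ·cos φ) = 137.047297·(0.59285682 − 0.63460172·0.80530789) = 11.211436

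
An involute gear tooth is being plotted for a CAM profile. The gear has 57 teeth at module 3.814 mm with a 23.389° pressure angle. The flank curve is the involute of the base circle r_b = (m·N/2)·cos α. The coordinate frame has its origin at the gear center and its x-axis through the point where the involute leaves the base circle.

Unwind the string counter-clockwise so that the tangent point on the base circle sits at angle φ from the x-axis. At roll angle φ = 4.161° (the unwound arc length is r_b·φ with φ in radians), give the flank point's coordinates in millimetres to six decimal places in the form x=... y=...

x=100.030042 y=0.012731

pitch radius r_p = m·N/2 = 3.814·57/2 = 108.699000
base radius r_b = r_p·cos α = 108.699000·cos 23.389° = 99.767296
roll angle φ = 4.161° = 0.07262315 rad
x = r_b·(cos φ + φ·sin φ) = 99.767296·(0.99736410 + 0.07262315·0.07255933) = 100.030042
y = r_b·(sin φ − φ·cos φ) = 99.767296·(0.07255933 − 0.07262315·0.99736410) = 0.012731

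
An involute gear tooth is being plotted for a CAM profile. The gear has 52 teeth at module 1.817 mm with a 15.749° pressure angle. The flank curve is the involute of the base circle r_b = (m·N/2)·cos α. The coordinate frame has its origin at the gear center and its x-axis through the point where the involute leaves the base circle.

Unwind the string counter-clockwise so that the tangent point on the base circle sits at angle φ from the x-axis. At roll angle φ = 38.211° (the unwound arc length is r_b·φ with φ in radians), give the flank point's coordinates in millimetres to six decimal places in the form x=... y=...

pitch radius r_p = m·N/2 = 1.817·52/2 = 47.242000
base radius r_b = r_p·cos α = 47.242000·cos 15.749° = 45.468534
roll angle φ = 38.211° = 0.66690776 rad
x = r_b·(cos φ + φ·sin φ) = 45.468534·(0.78573815 + 0.66690776·0.61855926) = 54.483131
y = r_b·(sin φ − φ·cos φ) = 45.468534·(0.61855926 − 0.66690776·0.78573815) = 4.298795

x=54.483131 y=4.298795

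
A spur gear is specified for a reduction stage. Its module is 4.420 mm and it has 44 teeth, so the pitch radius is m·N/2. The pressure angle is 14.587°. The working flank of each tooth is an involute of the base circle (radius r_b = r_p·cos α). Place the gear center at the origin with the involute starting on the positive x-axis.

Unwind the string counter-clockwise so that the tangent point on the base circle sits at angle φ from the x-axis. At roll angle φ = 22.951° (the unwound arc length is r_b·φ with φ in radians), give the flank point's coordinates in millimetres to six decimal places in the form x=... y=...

x=101.355367 y=1.984022

pitch radius r_p = m·N/2 = 4.420·44/2 = 97.240000
base radius r_b = r_p·cos α = 97.240000·cos 14.587° = 94.105599
roll angle φ = 22.951° = 0.40057052 rad
x = r_b·(cos φ + φ·sin φ) = 94.105599·(0.92083867 + 0.40057052·0.38994376) = 101.355367
y = r_b·(sin φ − φ·cos φ) = 94.105599·(0.38994376 − 0.40057052·0.92083867) = 1.984022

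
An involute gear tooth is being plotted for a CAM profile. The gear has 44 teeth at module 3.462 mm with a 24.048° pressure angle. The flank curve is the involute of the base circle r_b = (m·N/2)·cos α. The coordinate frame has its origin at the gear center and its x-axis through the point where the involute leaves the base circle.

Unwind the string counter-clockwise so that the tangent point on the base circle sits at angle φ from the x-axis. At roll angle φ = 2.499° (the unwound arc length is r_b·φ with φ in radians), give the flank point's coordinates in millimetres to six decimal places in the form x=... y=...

pitch radius r_p = m·N/2 = 3.462·44/2 = 76.164000
base radius r_b = r_p·cos α = 76.164000·cos 24.048° = 69.553299
roll angle φ = 2.499° = 0.04361578 rad
x = r_b·(cos φ + φ·sin φ) = 69.553299·(0.99904898 + 0.04361578·0.04360195) = 69.619425
y = r_b·(sin φ − φ·cos φ) = 69.553299·(0.04360195 − 0.04361578·0.99904898) = 0.001923

x=69.619425 y=0.001923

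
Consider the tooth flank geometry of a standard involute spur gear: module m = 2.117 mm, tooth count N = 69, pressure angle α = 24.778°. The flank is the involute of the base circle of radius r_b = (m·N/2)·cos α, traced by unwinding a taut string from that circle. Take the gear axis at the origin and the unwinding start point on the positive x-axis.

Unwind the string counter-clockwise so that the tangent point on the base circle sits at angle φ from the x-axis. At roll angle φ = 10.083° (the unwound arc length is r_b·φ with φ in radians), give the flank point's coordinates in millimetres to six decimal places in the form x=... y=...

x=67.331547 y=0.120097

pitch radius r_p = m·N/2 = 2.117·69/2 = 73.036500
base radius r_b = r_p·cos α = 73.036500·cos 24.778° = 66.312648
roll angle φ = 10.083° = 0.17598155 rad
x = r_b·(cos φ + φ·sin φ) = 66.312648·(0.98455517 + 0.17598155·0.17507461) = 67.331547
y = r_b·(sin φ − φ·cos φ) = 66.312648·(0.17507461 − 0.17598155·0.98455517) = 0.120097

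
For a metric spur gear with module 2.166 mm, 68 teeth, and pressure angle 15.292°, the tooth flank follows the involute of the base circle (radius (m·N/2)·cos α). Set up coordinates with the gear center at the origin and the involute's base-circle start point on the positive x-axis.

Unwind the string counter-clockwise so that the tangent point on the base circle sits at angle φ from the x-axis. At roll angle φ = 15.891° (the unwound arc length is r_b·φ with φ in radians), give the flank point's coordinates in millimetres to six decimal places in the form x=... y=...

x=73.716441 y=0.501305

pitch radius r_p = m·N/2 = 2.166·68/2 = 73.644000
base radius r_b = r_p·cos α = 73.644000·cos 15.292° = 71.036579
roll angle φ = 15.891° = 0.27735027 rad
x = r_b·(cos φ + φ·sin φ) = 71.036579·(0.96178433 + 0.27735027·0.27380815) = 73.716441
y = r_b·(sin φ − φ·cos φ) = 71.036579·(0.27380815 − 0.27735027·0.96178433) = 0.501305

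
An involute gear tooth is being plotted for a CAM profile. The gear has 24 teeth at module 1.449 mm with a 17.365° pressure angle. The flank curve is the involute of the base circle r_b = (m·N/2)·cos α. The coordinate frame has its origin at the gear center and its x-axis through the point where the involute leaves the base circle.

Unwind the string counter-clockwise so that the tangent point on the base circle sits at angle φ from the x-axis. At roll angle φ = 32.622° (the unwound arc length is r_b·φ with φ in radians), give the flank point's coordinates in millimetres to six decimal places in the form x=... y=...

pitch radius r_p = m·N/2 = 1.449·24/2 = 17.388000
base radius r_b = r_p·cos α = 17.388000·cos 17.365° = 16.595504
roll angle φ = 32.622° = 0.56936131 rad
x = r_b·(cos φ + φ·sin φ) = 16.595504·(0.84224546 + 0.56936131·0.53909422) = 19.071302
y = r_b·(sin φ − φ·cos φ) = 16.595504·(0.53909422 − 0.56936131·0.84224546) = 0.988300

x=19.071302 y=0.988300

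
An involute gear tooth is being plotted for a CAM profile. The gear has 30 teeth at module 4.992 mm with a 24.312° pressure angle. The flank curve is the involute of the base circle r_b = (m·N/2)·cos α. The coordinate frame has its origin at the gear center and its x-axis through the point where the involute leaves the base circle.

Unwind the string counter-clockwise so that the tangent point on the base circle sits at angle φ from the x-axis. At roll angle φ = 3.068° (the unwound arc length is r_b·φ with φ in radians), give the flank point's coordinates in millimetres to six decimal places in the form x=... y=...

pitch radius r_p = m·N/2 = 4.992·30/2 = 74.880000
base radius r_b = r_p·cos α = 74.880000·cos 24.312° = 68.239422
roll angle φ = 3.068° = 0.05354670 rad
x = r_b·(cos φ + φ·sin φ) = 68.239422·(0.99856672 + 0.05354670·0.05352112) = 68.337182
y = r_b·(sin φ − φ·cos φ) = 68.239422·(0.05352112 − 0.05354670·0.99856672) = 0.003491

x=68.337182 y=0.003491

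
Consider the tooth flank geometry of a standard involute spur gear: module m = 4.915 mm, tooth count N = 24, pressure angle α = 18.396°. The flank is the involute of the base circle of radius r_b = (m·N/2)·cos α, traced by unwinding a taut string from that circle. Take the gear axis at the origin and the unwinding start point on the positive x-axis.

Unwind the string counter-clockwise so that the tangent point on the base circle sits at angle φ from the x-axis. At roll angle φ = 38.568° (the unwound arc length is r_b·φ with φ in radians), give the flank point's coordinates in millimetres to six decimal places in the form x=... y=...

x=67.244967 y=5.436368

pitch radius r_p = m·N/2 = 4.915·24/2 = 58.980000
base radius r_b = r_p·cos α = 58.980000·cos 18.396° = 55.966007
roll angle φ = 38.568° = 0.67313859 rad
x = r_b·(cos φ + φ·sin φ) = 55.966007·(0.78186879 + 0.67313859·0.62344302) = 67.244967
y = r_b·(sin φ − φ·cos φ) = 55.966007·(0.62344302 − 0.67313859·0.78186879) = 5.436368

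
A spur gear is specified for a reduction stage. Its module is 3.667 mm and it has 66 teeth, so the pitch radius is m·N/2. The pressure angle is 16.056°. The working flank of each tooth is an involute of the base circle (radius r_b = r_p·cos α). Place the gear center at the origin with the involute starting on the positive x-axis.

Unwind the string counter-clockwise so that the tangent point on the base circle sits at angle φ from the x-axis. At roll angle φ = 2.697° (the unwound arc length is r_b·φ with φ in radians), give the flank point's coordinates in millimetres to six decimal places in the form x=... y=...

pitch radius r_p = m·N/2 = 3.667·66/2 = 121.011000
base radius r_b = r_p·cos α = 121.011000·cos 16.056° = 116.290583
roll angle φ = 2.697° = 0.04707153 rad
x = r_b·(cos φ + φ·sin φ) = 116.290583·(0.99889234 + 0.04707153·0.04705415) = 116.419346
y = r_b·(sin φ − φ·cos φ) = 116.290583·(0.04705415 − 0.04707153·0.99889234) = 0.004042

x=116.419346 y=0.004042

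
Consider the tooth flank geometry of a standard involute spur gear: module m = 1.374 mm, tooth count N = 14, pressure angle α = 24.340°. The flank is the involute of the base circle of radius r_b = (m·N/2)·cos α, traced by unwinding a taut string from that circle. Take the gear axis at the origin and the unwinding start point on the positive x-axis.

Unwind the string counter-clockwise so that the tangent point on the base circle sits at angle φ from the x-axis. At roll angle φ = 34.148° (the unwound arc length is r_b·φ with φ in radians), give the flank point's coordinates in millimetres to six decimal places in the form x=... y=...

x=10.183978 y=0.596704

pitch radius r_p = m·N/2 = 1.374·14/2 = 9.618000
base radius r_b = r_p·cos α = 9.618000·cos 24.340° = 8.763111
roll angle φ = 34.148° = 0.59599503 rad
x = r_b·(cos φ + φ·sin φ) = 8.763111·(0.82759036 + 0.59599503·0.56133251) = 10.183978
y = r_b·(sin φ − φ·cos φ) = 8.763111·(0.56133251 − 0.59599503·0.82759036) = 0.596704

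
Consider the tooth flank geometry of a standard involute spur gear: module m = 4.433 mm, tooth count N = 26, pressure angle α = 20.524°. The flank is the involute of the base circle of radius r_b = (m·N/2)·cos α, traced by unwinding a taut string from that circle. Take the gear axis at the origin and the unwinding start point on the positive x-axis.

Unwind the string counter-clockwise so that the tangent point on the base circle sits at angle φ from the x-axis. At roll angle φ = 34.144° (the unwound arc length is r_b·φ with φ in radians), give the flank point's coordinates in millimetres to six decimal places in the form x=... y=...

pitch radius r_p = m·N/2 = 4.433·26/2 = 57.629000
base radius r_b = r_p·cos α = 57.629000·cos 20.524° = 53.971023
roll angle φ = 34.144° = 0.59592522 rad
x = r_b·(cos φ + φ·sin φ) = 53.971023·(0.82762955 + 0.59592522·0.56127473) = 62.720121
y = r_b·(sin φ − φ·cos φ) = 53.971023·(0.56127473 − 0.59592522·0.82762955) = 3.673776

x=62.720121 y=3.673776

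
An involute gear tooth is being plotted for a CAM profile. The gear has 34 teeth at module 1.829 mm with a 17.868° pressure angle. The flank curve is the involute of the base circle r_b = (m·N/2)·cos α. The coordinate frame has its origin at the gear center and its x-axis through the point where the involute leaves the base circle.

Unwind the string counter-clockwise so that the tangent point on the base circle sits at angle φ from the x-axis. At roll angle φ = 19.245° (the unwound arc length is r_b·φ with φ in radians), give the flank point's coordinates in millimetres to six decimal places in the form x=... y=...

x=31.215840 y=0.369615

pitch radius r_p = m·N/2 = 1.829·34/2 = 31.093000
base radius r_b = r_p·cos α = 31.093000·cos 17.868° = 29.593258
roll angle φ = 19.245° = 0.33588861 rad
x = r_b·(cos φ + φ·sin φ) = 29.593258·(0.94411779 + 0.33588861·0.32960826) = 31.215840
y = r_b·(sin φ − φ·cos φ) = 29.593258·(0.32960826 − 0.33588861·0.94411779) = 0.369615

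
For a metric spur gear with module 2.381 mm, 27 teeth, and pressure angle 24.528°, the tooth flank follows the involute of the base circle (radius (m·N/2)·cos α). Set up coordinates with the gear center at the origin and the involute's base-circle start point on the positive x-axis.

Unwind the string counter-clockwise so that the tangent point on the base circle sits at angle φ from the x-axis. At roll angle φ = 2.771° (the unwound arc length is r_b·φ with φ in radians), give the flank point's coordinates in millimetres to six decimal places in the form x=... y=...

pitch radius r_p = m·N/2 = 2.381·27/2 = 32.143500
base radius r_b = r_p·cos α = 32.143500·cos 24.528° = 29.242823
roll angle φ = 2.771° = 0.04836307 rad
x = r_b·(cos φ + φ·sin φ) = 29.242823·(0.99883073 + 0.04836307·0.04834422) = 29.277002
y = r_b·(sin φ − φ·cos φ) = 29.242823·(0.04834422 − 0.04836307·0.99883073) = 0.001102

x=29.277002 y=0.001102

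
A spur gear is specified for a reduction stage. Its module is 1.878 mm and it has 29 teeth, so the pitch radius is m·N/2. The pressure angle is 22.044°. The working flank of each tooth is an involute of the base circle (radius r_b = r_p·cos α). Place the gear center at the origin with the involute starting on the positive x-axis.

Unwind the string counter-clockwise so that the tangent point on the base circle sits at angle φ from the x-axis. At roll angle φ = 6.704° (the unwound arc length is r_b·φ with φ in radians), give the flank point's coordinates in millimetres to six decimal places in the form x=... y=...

pitch radius r_p = m·N/2 = 1.878·29/2 = 27.231000
base radius r_b = r_p·cos α = 27.231000·cos 22.044° = 25.240302
roll angle φ = 6.704° = 0.11700687 rad
x = r_b·(cos φ + φ·sin φ) = 25.240302·(0.99316250 + 0.11700687·0.11674007) = 25.412489
y = r_b·(sin φ − φ·cos φ) = 25.240302·(0.11674007 − 0.11700687·0.99316250) = 0.013459

x=25.412489 y=0.013459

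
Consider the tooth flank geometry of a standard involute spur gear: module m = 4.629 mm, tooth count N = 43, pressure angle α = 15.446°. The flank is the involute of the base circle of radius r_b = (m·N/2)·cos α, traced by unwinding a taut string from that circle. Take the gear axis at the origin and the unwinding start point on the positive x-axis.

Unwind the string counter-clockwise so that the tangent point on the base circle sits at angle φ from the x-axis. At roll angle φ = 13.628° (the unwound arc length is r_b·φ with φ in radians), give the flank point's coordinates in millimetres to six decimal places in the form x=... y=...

x=98.604194 y=0.427856

pitch radius r_p = m·N/2 = 4.629·43/2 = 99.523500
base radius r_b = r_p·cos α = 99.523500·cos 15.446° = 95.928899
roll angle φ = 13.628° = 0.23785347 rad
x = r_b·(cos φ + φ·sin φ) = 95.928899·(0.97184597 + 0.23785347·0.23561707) = 98.604194
y = r_b·(sin φ − φ·cos φ) = 95.928899·(0.23561707 − 0.23785347·0.97184597) = 0.427856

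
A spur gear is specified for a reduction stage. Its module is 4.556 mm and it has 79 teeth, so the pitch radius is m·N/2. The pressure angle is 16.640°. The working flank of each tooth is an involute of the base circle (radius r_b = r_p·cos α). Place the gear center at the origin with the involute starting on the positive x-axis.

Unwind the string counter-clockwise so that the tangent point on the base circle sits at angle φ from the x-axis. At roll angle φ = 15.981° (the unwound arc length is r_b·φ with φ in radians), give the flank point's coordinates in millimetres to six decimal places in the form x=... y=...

x=179.002925 y=1.237492

pitch radius r_p = m·N/2 = 4.556·79/2 = 179.962000
base radius r_b = r_p·cos α = 179.962000·cos 16.640° = 172.425712
roll angle φ = 15.981° = 0.27892107 rad
x = r_b·(cos φ + φ·sin φ) = 172.425712·(0.96135305 + 0.27892107·0.27531857) = 179.002925
y = r_b·(sin φ − φ·cos φ) = 172.425712·(0.27531857 − 0.27892107·0.96135305) = 1.237492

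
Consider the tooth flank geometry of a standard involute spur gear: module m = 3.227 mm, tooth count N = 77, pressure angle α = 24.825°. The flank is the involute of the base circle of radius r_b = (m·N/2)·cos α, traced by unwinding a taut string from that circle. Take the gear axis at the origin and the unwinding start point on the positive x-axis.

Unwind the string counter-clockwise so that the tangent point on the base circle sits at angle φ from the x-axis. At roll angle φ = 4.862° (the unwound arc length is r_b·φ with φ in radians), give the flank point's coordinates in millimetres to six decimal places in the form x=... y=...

x=113.164322 y=0.022951

pitch radius r_p = m·N/2 = 3.227·77/2 = 124.239500
base radius r_b = r_p·cos α = 124.239500·cos 24.825° = 112.759071
roll angle φ = 4.862° = 0.08485791 rad
x = r_b·(cos φ + φ·sin φ) = 112.759071·(0.99640173 + 0.08485791·0.08475610) = 113.164322
y = r_b·(sin φ − φ·cos φ) = 112.759071·(0.08475610 − 0.08485791·0.99640173) = 0.022951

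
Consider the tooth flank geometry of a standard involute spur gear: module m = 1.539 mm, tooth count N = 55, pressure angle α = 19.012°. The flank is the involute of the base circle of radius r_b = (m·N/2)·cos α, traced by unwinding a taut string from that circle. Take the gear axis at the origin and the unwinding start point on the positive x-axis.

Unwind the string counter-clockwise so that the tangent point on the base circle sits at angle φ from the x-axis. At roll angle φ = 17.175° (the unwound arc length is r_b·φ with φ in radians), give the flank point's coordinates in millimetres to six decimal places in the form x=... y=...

x=41.771385 y=0.356044

pitch radius r_p = m·N/2 = 1.539·55/2 = 42.322500
base radius r_b = r_p·cos α = 42.322500·cos 19.012° = 40.013823
roll angle φ = 17.175° = 0.29976030 rad
x = r_b·(cos φ + φ·sin φ) = 40.013823·(0.95540730 + 0.29976030·0.29529120) = 41.771385
y = r_b·(sin φ − φ·cos φ) = 40.013823·(0.29529120 − 0.29976030·0.95540730) = 0.356044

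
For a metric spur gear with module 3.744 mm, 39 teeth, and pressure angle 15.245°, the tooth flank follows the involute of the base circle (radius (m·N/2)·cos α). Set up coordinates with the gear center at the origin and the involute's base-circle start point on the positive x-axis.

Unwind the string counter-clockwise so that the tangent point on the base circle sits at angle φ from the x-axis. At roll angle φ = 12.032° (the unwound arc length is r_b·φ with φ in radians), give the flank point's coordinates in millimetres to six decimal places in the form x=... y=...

pitch radius r_p = m·N/2 = 3.744·39/2 = 73.008000
base radius r_b = r_p·cos α = 73.008000·cos 15.245° = 70.438868
roll angle φ = 12.032° = 0.20999802 rad
x = r_b·(cos φ + φ·sin φ) = 70.438868·(0.97803133 + 0.20999802·0.20845796) = 71.974935
y = r_b·(sin φ − φ·cos φ) = 70.438868·(0.20845796 − 0.20999802·0.97803133) = 0.216481

x=71.974935 y=0.216481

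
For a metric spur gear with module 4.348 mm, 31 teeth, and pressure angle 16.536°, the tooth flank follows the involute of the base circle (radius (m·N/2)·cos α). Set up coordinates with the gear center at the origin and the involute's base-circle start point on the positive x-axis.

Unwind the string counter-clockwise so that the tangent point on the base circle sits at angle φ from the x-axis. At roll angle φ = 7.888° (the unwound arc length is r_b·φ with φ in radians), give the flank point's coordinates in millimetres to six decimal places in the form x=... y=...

x=65.216020 y=0.056087

pitch radius r_p = m·N/2 = 4.348·31/2 = 67.394000
base radius r_b = r_p·cos α = 67.394000·cos 16.536° = 64.606658
roll angle φ = 7.888° = 0.13767157 rad
x = r_b·(cos φ + φ·sin φ) = 64.606658·(0.99053823 + 0.13767157·0.13723709) = 65.216020
y = r_b·(sin φ − φ·cos φ) = 64.606658·(0.13723709 − 0.13767157·0.99053823) = 0.056087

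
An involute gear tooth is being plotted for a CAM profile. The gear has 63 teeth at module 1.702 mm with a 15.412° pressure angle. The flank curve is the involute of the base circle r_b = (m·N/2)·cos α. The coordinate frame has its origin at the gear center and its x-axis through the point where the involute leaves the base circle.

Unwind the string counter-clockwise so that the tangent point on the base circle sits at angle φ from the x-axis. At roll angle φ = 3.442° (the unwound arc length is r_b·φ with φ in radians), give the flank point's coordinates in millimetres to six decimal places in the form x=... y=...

pitch radius r_p = m·N/2 = 1.702·63/2 = 53.613000
base radius r_b = r_p·cos α = 53.613000·cos 15.412° = 51.685064
roll angle φ = 3.442° = 0.06007423 rad
x = r_b·(cos φ + φ·sin φ) = 51.685064·(0.99819609 + 0.06007423·0.06003811) = 51.778243
y = r_b·(sin φ − φ·cos φ) = 51.685064·(0.06003811 − 0.06007423·0.99819609) = 0.003734

x=51.778243 y=0.003734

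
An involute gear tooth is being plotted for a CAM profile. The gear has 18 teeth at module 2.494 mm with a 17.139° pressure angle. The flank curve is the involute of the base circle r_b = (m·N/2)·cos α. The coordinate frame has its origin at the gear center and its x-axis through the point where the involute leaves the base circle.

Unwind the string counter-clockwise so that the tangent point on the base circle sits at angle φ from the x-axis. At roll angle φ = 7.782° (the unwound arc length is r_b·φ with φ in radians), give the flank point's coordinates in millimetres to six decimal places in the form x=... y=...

pitch radius r_p = m·N/2 = 2.494·18/2 = 22.446000
base radius r_b = r_p·cos α = 22.446000·cos 17.139° = 21.449233
roll angle φ = 7.782° = 0.13582152 rad
x = r_b·(cos φ + φ·sin φ) = 21.449233·(0.99079043 + 0.13582152·0.13540431) = 21.646163
y = r_b·(sin φ − φ·cos φ) = 21.449233·(0.13540431 − 0.13582152·0.99079043) = 0.017881

x=21.646163 y=0.017881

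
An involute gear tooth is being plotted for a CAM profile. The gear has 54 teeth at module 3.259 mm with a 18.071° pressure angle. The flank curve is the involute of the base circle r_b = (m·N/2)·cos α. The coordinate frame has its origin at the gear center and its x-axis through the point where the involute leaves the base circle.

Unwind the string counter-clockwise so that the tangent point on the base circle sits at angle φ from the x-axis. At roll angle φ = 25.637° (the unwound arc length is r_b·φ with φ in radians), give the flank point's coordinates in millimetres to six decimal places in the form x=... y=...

pitch radius r_p = m·N/2 = 3.259·54/2 = 87.993000
base radius r_b = r_p·cos α = 87.993000·cos 18.071° = 83.652557
roll angle φ = 25.637° = 0.44745006 rad
x = r_b·(cos φ + φ·sin φ) = 83.652557·(0.90155331 + 0.44745006·0.43266804) = 91.612152
y = r_b·(sin φ − φ·cos φ) = 83.652557·(0.43266804 − 0.44745006·0.90155331) = 2.448339

x=91.612152 y=2.448339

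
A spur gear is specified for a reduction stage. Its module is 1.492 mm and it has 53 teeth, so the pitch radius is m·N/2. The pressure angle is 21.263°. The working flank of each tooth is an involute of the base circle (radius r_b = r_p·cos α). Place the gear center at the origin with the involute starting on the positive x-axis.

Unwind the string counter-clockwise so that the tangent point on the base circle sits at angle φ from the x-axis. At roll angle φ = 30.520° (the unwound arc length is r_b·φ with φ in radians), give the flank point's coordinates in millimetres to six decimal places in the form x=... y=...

x=41.708915 y=1.804211

pitch radius r_p = m·N/2 = 1.492·53/2 = 39.538000
base radius r_b = r_p·cos α = 39.538000·cos 21.263° = 36.846475
roll angle φ = 30.520° = 0.53267449 rad
x = r_b·(cos φ + φ·sin φ) = 36.846475·(0.86145194 + 0.53267449·0.50783910) = 41.708915
y = r_b·(sin φ − φ·cos φ) = 36.846475·(0.50783910 − 0.53267449·0.86145194) = 1.804211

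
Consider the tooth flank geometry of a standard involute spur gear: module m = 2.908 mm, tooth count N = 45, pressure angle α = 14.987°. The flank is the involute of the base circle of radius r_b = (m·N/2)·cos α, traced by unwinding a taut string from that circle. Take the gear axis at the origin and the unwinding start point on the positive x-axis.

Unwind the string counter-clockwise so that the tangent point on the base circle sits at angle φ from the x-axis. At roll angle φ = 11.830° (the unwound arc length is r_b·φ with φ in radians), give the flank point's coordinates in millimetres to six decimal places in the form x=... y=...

pitch radius r_p = m·N/2 = 2.908·45/2 = 65.430000
base radius r_b = r_p·cos α = 65.430000·cos 14.987° = 63.204368
roll angle φ = 11.830° = 0.20647245 rad
x = r_b·(cos φ + φ·sin φ) = 63.204368·(0.97876018 + 0.20647245·0.20500856) = 64.537272
y = r_b·(sin φ − φ·cos φ) = 63.204368·(0.20500856 − 0.20647245·0.97876018) = 0.184654

x=64.537272 y=0.184654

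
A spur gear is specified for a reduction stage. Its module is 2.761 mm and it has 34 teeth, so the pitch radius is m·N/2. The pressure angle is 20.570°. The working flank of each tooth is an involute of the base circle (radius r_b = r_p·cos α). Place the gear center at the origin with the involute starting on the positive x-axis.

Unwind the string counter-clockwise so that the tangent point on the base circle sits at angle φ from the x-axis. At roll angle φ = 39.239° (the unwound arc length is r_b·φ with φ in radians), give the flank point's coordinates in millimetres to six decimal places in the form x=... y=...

pitch radius r_p = m·N/2 = 2.761·34/2 = 46.937000
base radius r_b = r_p·cos α = 46.937000·cos 20.570° = 43.944467
roll angle φ = 39.239° = 0.68484975 rad
x = r_b·(cos φ + φ·sin φ) = 43.944467·(0.77451410 + 0.68484975·0.63255664) = 53.072628
y = r_b·(sin φ − φ·cos φ) = 43.944467·(0.63255664 − 0.68484975·0.77451410) = 4.488086

x=53.072628 y=4.488086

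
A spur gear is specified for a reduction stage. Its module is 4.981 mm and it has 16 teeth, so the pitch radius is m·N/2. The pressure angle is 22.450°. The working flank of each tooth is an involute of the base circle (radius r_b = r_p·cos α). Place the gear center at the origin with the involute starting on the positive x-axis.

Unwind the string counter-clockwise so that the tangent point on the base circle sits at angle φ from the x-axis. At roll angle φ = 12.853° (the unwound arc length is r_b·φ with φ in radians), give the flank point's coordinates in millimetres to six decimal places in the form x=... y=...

x=37.743063 y=0.137885

pitch radius r_p = m·N/2 = 4.981·16/2 = 39.848000
base radius r_b = r_p·cos α = 39.848000·cos 22.450° = 36.828045
roll angle φ = 12.853° = 0.22432717 rad
x = r_b·(cos φ + φ·sin φ) = 36.828045·(0.97494400 + 0.22432717·0.22245044) = 37.743063
y = r_b·(sin φ − φ·cos φ) = 36.828045·(0.22245044 − 0.22432717·0.97494400) = 0.137885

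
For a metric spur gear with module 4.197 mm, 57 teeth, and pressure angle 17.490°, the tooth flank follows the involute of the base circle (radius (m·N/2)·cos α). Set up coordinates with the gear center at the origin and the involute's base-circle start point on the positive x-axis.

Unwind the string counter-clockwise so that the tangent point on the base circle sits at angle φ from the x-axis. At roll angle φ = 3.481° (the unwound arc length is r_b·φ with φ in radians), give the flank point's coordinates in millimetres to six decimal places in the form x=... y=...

x=114.295010 y=0.008525

pitch radius r_p = m·N/2 = 4.197·57/2 = 119.614500
base radius r_b = r_p·cos α = 119.614500·cos 17.490° = 114.084652
roll angle φ = 3.481° = 0.06075491 rad
x = r_b·(cos φ + φ·sin φ) = 114.084652·(0.99815499 + 0.06075491·0.06071754) = 114.295010
y = r_b·(sin φ − φ·cos φ) = 114.084652·(0.06071754 − 0.06075491·0.99815499) = 0.008525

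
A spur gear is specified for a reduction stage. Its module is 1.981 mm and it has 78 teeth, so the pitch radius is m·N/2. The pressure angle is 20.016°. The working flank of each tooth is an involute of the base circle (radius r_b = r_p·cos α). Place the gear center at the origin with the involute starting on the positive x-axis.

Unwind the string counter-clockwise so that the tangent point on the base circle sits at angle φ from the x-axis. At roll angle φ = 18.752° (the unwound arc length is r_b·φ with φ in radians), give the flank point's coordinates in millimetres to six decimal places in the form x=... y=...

x=76.376697 y=0.839238

pitch radius r_p = m·N/2 = 1.981·78/2 = 77.259000
base radius r_b = r_p·cos α = 77.259000·cos 20.016° = 72.592330
roll angle φ = 18.752° = 0.32728414 rad
x = r_b·(cos φ + φ·sin φ) = 72.592330·(0.94691891 + 0.32728414·0.32147252) = 76.376697
y = r_b·(sin φ − φ·cos φ) = 72.592330·(0.32147252 − 0.32728414·0.94691891) = 0.839238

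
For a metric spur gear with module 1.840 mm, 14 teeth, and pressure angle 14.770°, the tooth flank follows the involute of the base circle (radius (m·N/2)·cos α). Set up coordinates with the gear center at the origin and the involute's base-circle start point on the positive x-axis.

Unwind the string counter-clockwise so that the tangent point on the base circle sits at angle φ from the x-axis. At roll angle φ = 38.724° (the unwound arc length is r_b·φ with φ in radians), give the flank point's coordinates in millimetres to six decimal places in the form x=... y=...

pitch radius r_p = m·N/2 = 1.840·14/2 = 12.880000
base radius r_b = r_p·cos α = 12.880000·cos 14.770° = 12.454406
roll angle φ = 38.724° = 0.67586130 rad
x = r_b·(cos φ + φ·sin φ) = 12.454406·(0.78016844 + 0.67586130·0.62556951) = 14.982235
y = r_b·(sin φ − φ·cos φ) = 12.454406·(0.62556951 − 0.67586130·0.78016844) = 1.224067

x=14.982235 y=1.224067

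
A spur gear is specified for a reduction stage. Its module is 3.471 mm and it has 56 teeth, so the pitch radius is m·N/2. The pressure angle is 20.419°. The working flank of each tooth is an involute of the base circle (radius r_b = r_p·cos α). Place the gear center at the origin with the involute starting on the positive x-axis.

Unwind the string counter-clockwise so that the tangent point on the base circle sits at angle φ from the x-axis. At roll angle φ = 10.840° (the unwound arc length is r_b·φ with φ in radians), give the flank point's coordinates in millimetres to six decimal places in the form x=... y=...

pitch radius r_p = m·N/2 = 3.471·56/2 = 97.188000
base radius r_b = r_p·cos α = 97.188000·cos 20.419° = 91.081323
roll angle φ = 10.840° = 0.18919369 rad
x = r_b·(cos φ + φ·sin φ) = 91.081323·(0.98215619 + 0.18919369·0.18806703) = 92.696859
y = r_b·(sin φ − φ·cos φ) = 91.081323·(0.18806703 − 0.18919369·0.98215619) = 0.204867

x=92.696859 y=0.204867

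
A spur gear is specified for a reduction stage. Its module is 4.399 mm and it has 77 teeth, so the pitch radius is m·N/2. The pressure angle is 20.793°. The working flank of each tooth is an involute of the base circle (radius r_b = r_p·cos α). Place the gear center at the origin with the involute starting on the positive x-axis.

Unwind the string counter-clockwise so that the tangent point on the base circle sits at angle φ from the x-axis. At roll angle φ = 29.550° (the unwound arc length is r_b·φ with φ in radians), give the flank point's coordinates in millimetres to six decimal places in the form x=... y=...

pitch radius r_p = m·N/2 = 4.399·77/2 = 169.361500
base radius r_b = r_p·cos α = 169.361500·cos 20.793° = 158.330825
roll angle φ = 29.550° = 0.51574479 rad
x = r_b·(cos φ + φ·sin φ) = 158.330825·(0.86992564 + 0.51574479·0.49318290) = 178.008522
y = r_b·(sin φ − φ·cos φ) = 158.330825·(0.49318290 − 0.51574479·0.86992564) = 7.049408

x=178.008522 y=7.049408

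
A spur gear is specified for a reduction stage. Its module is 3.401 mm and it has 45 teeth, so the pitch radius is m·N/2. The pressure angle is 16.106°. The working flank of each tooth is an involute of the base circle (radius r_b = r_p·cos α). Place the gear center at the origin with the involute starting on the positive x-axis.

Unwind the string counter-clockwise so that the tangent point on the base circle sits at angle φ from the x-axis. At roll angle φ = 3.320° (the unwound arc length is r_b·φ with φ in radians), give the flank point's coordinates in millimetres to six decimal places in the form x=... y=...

x=73.642321 y=0.004766

pitch radius r_p = m·N/2 = 3.401·45/2 = 76.522500
base radius r_b = r_p·cos α = 76.522500·cos 16.106° = 73.519000
roll angle φ = 3.320° = 0.05794493 rad
x = r_b·(cos φ + φ·sin φ) = 73.519000·(0.99832166 + 0.05794493·0.05791251) = 73.642321
y = r_b·(sin φ − φ·cos φ) = 73.519000·(0.05791251 − 0.05794493·0.99832166) = 0.004766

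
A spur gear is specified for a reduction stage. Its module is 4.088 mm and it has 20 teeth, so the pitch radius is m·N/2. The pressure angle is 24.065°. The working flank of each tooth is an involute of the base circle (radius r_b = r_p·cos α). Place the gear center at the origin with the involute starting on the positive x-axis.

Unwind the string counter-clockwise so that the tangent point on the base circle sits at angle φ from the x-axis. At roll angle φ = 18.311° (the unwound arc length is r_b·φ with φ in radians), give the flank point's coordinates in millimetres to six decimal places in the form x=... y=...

x=39.184661 y=0.402000

pitch radius r_p = m·N/2 = 4.088·20/2 = 40.880000
base radius r_b = r_p·cos α = 40.880000·cos 24.065° = 37.326851
roll angle φ = 18.311° = 0.31958724 rad
x = r_b·(cos φ + φ·sin φ) = 37.326851·(0.94936518 + 0.31958724·0.31417473) = 39.184661
y = r_b·(sin φ − φ·cos φ) = 37.326851·(0.31417473 − 0.31958724·0.94936518) = 0.402000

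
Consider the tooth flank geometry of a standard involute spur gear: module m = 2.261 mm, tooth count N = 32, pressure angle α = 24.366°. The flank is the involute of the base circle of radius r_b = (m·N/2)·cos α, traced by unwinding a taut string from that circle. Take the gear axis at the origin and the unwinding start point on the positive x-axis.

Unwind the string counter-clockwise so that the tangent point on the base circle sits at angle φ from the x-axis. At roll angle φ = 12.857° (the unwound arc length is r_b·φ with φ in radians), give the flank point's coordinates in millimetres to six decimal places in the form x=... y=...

pitch radius r_p = m·N/2 = 2.261·32/2 = 36.176000
base radius r_b = r_p·cos α = 36.176000·cos 24.366° = 32.953755
roll angle φ = 12.857° = 0.22439698 rad
x = r_b·(cos φ + φ·sin φ) = 32.953755·(0.97492847 + 0.22439698·0.22251850) = 33.773016
y = r_b·(sin φ − φ·cos φ) = 32.953755·(0.22251850 − 0.22439698·0.97492847) = 0.123494

x=33.773016 y=0.123494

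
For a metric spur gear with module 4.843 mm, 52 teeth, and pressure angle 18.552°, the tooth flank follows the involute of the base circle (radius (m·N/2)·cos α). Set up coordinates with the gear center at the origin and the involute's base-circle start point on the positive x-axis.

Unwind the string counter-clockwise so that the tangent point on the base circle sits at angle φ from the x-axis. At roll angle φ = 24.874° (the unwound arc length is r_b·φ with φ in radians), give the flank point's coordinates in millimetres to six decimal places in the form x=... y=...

pitch radius r_p = m·N/2 = 4.843·52/2 = 125.918000
base radius r_b = r_p·cos α = 125.918000·cos 18.552° = 119.374707
roll angle φ = 24.874° = 0.43413320 rad
x = r_b·(cos φ + φ·sin φ) = 119.374707·(0.90723498 + 0.43413320·0.42062417) = 130.099557
y = r_b·(sin φ − φ·cos φ) = 119.374707·(0.42062417 − 0.43413320·0.90723498) = 3.194866

x=130.099557 y=3.194866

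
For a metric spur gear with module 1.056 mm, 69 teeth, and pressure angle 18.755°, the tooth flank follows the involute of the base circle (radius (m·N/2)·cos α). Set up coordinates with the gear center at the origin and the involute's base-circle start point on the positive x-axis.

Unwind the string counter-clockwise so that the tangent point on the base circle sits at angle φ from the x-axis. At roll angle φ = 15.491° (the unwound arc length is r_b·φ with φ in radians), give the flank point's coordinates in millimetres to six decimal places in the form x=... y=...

pitch radius r_p = m·N/2 = 1.056·69/2 = 36.432000
base radius r_b = r_p·cos α = 36.432000·cos 18.755° = 34.497536
roll angle φ = 15.491° = 0.27036895 rad
x = r_b·(cos φ + φ·sin φ) = 34.497536·(0.96367242 + 0.27036895·0.26708701) = 35.735462
y = r_b·(sin φ − φ·cos φ) = 34.497536·(0.26708701 − 0.27036895·0.96367242) = 0.225610

x=35.735462 y=0.225610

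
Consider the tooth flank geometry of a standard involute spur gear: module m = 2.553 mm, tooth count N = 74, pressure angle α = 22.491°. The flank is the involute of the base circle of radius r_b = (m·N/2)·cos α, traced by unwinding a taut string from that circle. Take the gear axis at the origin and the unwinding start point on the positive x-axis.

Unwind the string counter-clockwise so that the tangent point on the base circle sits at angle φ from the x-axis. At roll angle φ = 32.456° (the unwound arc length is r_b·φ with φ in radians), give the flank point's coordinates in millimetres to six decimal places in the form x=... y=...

pitch radius r_p = m·N/2 = 2.553·74/2 = 94.461000
base radius r_b = r_p·cos α = 94.461000·cos 22.491° = 87.276262
roll angle φ = 32.456° = 0.56646406 rad
x = r_b·(cos φ + φ·sin φ) = 87.276262·(0.84380381 + 0.56646406·0.53665177) = 100.175497
y = r_b·(sin φ − φ·cos φ) = 87.276262·(0.53665177 − 0.56646406·0.84380381) = 5.120257

x=100.175497 y=5.120257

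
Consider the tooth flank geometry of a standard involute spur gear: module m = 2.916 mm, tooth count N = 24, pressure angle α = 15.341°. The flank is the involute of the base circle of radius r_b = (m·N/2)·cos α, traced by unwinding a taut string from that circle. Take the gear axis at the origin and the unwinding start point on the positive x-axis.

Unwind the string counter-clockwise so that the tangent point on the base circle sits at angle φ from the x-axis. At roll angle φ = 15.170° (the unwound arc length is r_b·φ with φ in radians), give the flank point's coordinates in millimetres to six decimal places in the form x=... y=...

x=34.907319 y=0.207316

pitch radius r_p = m·N/2 = 2.916·24/2 = 34.992000
base radius r_b = r_p·cos α = 34.992000·cos 15.341° = 33.745177
roll angle φ = 15.170° = 0.26476645 rad
x = r_b·(cos φ + φ·sin φ) = 33.745177·(0.96515364 + 0.26476645·0.26168386) = 34.907319
y = r_b·(sin φ − φ·cos φ) = 33.745177·(0.26168386 − 0.26476645·0.96515364) = 0.207316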